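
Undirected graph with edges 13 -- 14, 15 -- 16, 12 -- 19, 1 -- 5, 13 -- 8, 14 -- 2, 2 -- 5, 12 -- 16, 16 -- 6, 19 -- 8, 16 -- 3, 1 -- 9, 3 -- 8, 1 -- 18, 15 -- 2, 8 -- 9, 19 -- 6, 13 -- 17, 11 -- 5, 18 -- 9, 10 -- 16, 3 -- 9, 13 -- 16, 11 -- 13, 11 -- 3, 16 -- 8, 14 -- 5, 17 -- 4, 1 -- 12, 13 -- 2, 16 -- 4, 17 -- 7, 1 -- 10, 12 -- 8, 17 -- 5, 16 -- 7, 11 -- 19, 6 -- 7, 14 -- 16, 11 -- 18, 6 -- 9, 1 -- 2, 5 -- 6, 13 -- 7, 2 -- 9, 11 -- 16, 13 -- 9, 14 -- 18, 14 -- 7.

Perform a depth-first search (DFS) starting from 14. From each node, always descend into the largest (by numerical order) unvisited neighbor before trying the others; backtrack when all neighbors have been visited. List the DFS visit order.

Visit 14
14 → 18
18 → 11
11 → 19
19 → 12
12 → 16
16 → 15
15 → 2
2 → 13
13 → 17
17 → 7
7 → 6
6 → 9
9 → 8
8 → 3
9 → 1
1 → 10
1 → 5
17 → 4

14 18 11 19 12 16 15 2 13 17 7 6 9 8 3 1 10 5 4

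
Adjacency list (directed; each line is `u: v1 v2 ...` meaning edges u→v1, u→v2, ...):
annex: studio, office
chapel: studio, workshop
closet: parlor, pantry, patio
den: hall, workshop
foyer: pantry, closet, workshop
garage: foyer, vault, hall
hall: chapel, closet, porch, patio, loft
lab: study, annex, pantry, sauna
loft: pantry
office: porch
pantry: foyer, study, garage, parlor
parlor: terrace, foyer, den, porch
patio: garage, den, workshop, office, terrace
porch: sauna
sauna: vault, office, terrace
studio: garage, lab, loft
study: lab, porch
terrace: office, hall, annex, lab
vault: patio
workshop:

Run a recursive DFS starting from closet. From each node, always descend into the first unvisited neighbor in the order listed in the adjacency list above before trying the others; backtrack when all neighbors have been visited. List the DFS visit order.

Visit closet
closet → parlor
parlor → terrace
terrace → office
office → porch
porch → sauna
sauna → vault
vault → patio
patio → garage
garage → foyer
foyer → pantry
pantry → study
study → lab
lab → annex
annex → studio
studio → loft
foyer → workshop
garage → hall
hall → chapel
patio → den

closet, parlor, terrace, office, porch, sauna, vault, patio, garage, foyer, pantry, study, lab, annex, studio, loft, workshop, hall, chapel, den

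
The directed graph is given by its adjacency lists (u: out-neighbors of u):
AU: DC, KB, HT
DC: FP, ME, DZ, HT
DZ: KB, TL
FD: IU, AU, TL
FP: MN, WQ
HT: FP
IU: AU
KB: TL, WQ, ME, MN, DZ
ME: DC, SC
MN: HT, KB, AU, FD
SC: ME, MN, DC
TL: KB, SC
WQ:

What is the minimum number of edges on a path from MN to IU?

Level 0: MN
Level 1: AU, FD, HT, KB
Level 2: DC, DZ, FP, IU, ME, TL, WQ
Level 3: SC
IU first appears at level 2.

2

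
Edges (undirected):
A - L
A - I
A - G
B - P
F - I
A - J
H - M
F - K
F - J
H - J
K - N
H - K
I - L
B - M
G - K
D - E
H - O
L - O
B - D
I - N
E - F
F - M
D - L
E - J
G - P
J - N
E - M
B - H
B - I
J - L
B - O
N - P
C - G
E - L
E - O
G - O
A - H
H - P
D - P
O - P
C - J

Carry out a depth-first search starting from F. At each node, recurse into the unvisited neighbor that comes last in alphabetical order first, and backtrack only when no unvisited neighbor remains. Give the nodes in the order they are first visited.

F M H P O L J N K G C A I B D E

Visit F
F → M
M → H
H → P
P → O
O → L
L → J
J → N
N → K
K → G
G → C
G → A
A → I
I → B
B → D
D → E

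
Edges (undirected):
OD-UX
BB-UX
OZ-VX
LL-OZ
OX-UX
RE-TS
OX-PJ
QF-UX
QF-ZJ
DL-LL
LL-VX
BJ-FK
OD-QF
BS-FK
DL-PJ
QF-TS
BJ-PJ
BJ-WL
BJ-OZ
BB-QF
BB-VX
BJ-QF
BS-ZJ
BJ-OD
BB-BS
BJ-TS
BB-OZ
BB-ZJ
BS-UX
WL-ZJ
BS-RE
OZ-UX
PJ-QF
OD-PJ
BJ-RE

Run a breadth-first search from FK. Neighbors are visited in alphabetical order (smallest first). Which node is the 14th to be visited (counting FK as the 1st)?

Visit FK; enqueue BJ, BS → queue [BJ, BS]
Visit BJ; enqueue OD, OZ, PJ, QF, RE, TS, WL → queue [BS, OD, OZ, PJ, QF, RE, TS, WL]
Visit BS; enqueue BB, UX, ZJ → queue [OD, OZ, PJ, QF, RE, TS, WL, BB, UX, ZJ]
Visit OD → queue [OZ, PJ, QF, RE, TS, WL, BB, UX, ZJ]
Visit OZ; enqueue LL, VX → queue [PJ, QF, RE, TS, WL, BB, UX, ZJ, LL, VX]
Visit PJ; enqueue DL, OX → queue [QF, RE, TS, WL, BB, UX, ZJ, LL, VX, DL, OX]
Visit QF → queue [RE, TS, WL, BB, UX, ZJ, LL, VX, DL, OX]
Visit RE → queue [TS, WL, BB, UX, ZJ, LL, VX, DL, OX]
Visit TS → queue [WL, BB, UX, ZJ, LL, VX, DL, OX]
Visit WL → queue [BB, UX, ZJ, LL, VX, DL, OX]
Visit BB → queue [UX, ZJ, LL, VX, DL, OX]
Visit UX → queue [ZJ, LL, VX, DL, OX]
Visit ZJ → queue [LL, VX, DL, OX]
Visit LL → queue [VX, DL, OX]
Visit VX → queue [DL, OX]
Visit DL → queue [OX]
Visit OX → queue []

Visit order: FK, BJ, BS, OD, OZ, PJ, QF, RE, TS, WL, BB, UX, ZJ, LL, VX, DL, OX

LL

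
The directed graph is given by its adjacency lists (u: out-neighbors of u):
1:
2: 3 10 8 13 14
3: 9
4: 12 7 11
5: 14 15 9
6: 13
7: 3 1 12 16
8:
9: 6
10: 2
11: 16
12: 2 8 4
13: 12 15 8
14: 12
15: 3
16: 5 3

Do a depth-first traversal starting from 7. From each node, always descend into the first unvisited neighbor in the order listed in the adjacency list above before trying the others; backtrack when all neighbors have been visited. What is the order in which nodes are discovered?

Visit 7
7 → 3
3 → 9
9 → 6
6 → 13
13 → 12
12 → 2
2 → 10
2 → 8
2 → 14
12 → 4
4 → 11
11 → 16
16 → 5
5 → 15
7 → 1

7, 3, 9, 6, 13, 12, 2, 10, 8, 14, 4, 11, 16, 5, 15, 1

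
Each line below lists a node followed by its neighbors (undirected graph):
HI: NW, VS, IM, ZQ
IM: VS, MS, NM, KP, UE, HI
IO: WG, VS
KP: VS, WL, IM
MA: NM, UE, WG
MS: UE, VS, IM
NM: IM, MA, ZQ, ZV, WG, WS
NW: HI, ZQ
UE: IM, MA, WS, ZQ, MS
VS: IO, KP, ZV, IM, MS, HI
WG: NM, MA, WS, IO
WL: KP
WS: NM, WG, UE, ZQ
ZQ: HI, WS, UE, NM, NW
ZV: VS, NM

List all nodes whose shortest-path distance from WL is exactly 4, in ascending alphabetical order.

Level 0: WL
Level 1: KP
Level 2: IM, VS
Level 3: HI, IO, MS, NM, UE, ZV
Level 4: MA, NW, WG, WS, ZQ

MA, NW, WG, WS, ZQ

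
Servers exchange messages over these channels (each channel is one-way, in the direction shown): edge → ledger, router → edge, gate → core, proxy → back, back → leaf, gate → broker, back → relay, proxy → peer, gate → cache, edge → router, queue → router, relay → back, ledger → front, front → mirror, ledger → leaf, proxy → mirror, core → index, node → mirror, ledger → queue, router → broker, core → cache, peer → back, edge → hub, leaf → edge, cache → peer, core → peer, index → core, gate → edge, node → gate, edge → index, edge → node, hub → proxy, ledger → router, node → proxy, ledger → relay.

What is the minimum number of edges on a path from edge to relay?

2

Level 0: edge
Level 1: hub, index, ledger, node, router
Level 2: broker, core, front, gate, leaf, mirror, proxy, queue, relay
Level 3: back, cache, peer
relay first appears at level 2.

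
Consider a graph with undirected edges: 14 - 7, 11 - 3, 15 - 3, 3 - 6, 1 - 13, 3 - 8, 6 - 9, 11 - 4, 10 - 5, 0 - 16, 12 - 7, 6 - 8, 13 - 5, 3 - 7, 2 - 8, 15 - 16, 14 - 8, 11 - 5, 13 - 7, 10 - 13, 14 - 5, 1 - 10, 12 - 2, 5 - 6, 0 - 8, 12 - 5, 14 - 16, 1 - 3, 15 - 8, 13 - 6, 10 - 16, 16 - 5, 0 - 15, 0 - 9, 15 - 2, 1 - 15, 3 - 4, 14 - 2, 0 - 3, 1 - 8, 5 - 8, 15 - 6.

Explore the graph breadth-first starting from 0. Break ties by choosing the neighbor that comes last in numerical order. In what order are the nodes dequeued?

Visit 0; enqueue 16, 15, 9, 8, 3 → queue [16, 15, 9, 8, 3]
Visit 16; enqueue 14, 10, 5 → queue [15, 9, 8, 3, 14, 10, 5]
Visit 15; enqueue 6, 2, 1 → queue [9, 8, 3, 14, 10, 5, 6, 2, 1]
Visit 9 → queue [8, 3, 14, 10, 5, 6, 2, 1]
Visit 8 → queue [3, 14, 10, 5, 6, 2, 1]
Visit 3; enqueue 11, 7, 4 → queue [14, 10, 5, 6, 2, 1, 11, 7, 4]
Visit 14 → queue [10, 5, 6, 2, 1, 11, 7, 4]
Visit 10; enqueue 13 → queue [5, 6, 2, 1, 11, 7, 4, 13]
Visit 5; enqueue 12 → queue [6, 2, 1, 11, 7, 4, 13, 12]
Visit 6 → queue [2, 1, 11, 7, 4, 13, 12]
Visit 2 → queue [1, 11, 7, 4, 13, 12]
Visit 1 → queue [11, 7, 4, 13, 12]
Visit 11 → queue [7, 4, 13, 12]
Visit 7 → queue [4, 13, 12]
Visit 4 → queue [13, 12]
Visit 13 → queue [12]
Visit 12 → queue []

0, 16, 15, 9, 8, 3, 14, 10, 5, 6, 2, 1, 11, 7, 4, 13, 12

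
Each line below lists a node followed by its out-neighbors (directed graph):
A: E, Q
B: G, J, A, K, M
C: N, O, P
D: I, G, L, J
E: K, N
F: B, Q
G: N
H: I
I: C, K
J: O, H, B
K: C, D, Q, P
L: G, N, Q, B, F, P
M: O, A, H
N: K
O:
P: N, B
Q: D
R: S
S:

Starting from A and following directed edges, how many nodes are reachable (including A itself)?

BFS from A visits: A, E, Q, K, N, D, C, P, I, G, L, J, O, B, F, H, M
Reachable nodes: 17 of 19 total.

17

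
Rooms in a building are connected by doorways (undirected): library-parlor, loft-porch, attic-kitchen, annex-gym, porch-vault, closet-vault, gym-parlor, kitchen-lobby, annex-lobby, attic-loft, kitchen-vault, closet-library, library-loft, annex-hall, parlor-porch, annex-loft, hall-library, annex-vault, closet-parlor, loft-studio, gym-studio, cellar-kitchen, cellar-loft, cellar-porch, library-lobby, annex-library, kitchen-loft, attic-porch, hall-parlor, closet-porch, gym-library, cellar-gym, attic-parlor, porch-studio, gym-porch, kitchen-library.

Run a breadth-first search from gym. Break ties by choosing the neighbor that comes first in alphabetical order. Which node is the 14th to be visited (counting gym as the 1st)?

attic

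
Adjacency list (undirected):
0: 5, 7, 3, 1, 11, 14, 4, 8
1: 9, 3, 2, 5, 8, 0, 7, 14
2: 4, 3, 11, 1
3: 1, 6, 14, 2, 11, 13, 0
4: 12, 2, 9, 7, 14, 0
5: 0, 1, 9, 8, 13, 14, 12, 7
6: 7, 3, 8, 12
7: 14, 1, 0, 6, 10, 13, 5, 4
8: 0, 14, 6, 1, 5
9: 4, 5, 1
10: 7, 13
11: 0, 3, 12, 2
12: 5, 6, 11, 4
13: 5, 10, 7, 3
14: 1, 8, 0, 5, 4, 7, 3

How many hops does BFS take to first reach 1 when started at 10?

Level 0: 10
Level 1: 7, 13
Level 2: 0, 1, 3, 4, 5, 6, 14
Level 3: 2, 8, 9, 11, 12
1 first appears at level 2.

2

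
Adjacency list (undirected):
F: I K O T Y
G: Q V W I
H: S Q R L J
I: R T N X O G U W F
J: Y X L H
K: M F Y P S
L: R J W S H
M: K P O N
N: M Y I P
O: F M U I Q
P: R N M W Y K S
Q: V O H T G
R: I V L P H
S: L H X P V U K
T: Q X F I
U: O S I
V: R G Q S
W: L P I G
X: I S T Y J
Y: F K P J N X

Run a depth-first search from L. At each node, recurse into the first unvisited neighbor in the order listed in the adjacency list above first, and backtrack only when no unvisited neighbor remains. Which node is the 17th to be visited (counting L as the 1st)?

H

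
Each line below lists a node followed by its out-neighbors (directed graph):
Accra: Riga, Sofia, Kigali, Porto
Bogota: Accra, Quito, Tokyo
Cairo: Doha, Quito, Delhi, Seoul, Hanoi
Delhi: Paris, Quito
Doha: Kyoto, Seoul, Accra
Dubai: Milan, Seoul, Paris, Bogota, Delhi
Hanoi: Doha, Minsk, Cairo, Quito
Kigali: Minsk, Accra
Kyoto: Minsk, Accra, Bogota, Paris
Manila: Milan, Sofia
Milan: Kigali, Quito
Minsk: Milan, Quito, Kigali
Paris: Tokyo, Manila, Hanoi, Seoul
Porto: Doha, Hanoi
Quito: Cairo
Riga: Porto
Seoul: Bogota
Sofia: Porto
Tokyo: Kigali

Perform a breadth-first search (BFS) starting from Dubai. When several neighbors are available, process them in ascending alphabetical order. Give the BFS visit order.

Dubai → Bogota → Delhi → Milan → Paris → Seoul → Accra → Quito → Tokyo → Kigali → Hanoi → Manila → Porto → Riga → Sofia → Cairo → Minsk → Doha → Kyoto

Visit Dubai; enqueue Bogota, Delhi, Milan, Paris, Seoul → queue [Bogota, Delhi, Milan, Paris, Seoul]
Visit Bogota; enqueue Accra, Quito, Tokyo → queue [Delhi, Milan, Paris, Seoul, Accra, Quito, Tokyo]
Visit Delhi → queue [Milan, Paris, Seoul, Accra, Quito, Tokyo]
Visit Milan; enqueue Kigali → queue [Paris, Seoul, Accra, Quito, Tokyo, Kigali]
Visit Paris; enqueue Hanoi, Manila → queue [Seoul, Accra, Quito, Tokyo, Kigali, Hanoi, Manila]
Visit Seoul → queue [Accra, Quito, Tokyo, Kigali, Hanoi, Manila]
Visit Accra; enqueue Porto, Riga, Sofia → queue [Quito, Tokyo, Kigali, Hanoi, Manila, Porto, Riga, Sofia]
Visit Quito; enqueue Cairo → queue [Tokyo, Kigali, Hanoi, Manila, Porto, Riga, Sofia, Cairo]
Visit Tokyo → queue [Kigali, Hanoi, Manila, Porto, Riga, Sofia, Cairo]
Visit Kigali; enqueue Minsk → queue [Hanoi, Manila, Porto, Riga, Sofia, Cairo, Minsk]
Visit Hanoi; enqueue Doha → queue [Manila, Porto, Riga, Sofia, Cairo, Minsk, Doha]
Visit Manila → queue [Porto, Riga, Sofia, Cairo, Minsk, Doha]
Visit Porto → queue [Riga, Sofia, Cairo, Minsk, Doha]
Visit Riga → queue [Sofia, Cairo, Minsk, Doha]
Visit Sofia → queue [Cairo, Minsk, Doha]
Visit Cairo → queue [Minsk, Doha]
Visit Minsk → queue [Doha]
Visit Doha; enqueue Kyoto → queue [Kyoto]
Visit Kyoto → queue []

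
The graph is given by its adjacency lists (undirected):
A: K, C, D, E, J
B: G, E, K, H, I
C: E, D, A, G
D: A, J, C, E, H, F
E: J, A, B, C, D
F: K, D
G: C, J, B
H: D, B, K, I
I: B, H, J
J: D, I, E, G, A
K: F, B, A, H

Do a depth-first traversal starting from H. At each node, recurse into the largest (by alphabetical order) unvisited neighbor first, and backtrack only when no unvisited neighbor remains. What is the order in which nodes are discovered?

Visit H
H → K
K → F
F → D
D → J
J → I
I → B
B → G
G → C
C → E
E → A

H, K, F, D, J, I, B, G, C, E, A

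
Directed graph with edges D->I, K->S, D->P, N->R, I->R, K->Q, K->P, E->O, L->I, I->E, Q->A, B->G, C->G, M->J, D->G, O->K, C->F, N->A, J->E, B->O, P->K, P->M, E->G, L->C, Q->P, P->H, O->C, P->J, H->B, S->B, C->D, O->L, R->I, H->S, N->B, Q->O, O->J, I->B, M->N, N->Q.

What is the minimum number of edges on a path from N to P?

2

Level 0: N
Level 1: A, B, Q, R
Level 2: G, I, O, P
Level 3: C, E, H, J, K, L, M
Level 4: D, F, S
P first appears at level 2.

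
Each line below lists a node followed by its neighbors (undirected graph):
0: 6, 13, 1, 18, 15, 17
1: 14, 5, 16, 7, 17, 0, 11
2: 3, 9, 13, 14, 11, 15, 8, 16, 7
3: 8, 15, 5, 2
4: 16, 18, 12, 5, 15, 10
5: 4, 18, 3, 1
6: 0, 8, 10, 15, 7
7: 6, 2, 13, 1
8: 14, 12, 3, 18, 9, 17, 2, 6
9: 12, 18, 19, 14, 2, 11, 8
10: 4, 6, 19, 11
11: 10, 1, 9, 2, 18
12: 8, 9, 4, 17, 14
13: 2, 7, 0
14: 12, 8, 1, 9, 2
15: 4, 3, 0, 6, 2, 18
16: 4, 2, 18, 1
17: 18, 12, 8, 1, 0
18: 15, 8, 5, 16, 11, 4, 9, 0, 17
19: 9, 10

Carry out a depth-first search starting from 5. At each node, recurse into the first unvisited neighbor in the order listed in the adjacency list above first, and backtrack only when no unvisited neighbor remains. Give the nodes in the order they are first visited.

Visit 5
5 → 4
4 → 16
16 → 2
2 → 3
3 → 8
8 → 14
14 → 12
12 → 9
9 → 18
18 → 15
15 → 0
0 → 6
6 → 10
10 → 19
10 → 11
11 → 1
1 → 7
7 → 13
1 → 17

5, 4, 16, 2, 3, 8, 14, 12, 9, 18, 15, 0, 6, 10, 19, 11, 1, 7, 13, 17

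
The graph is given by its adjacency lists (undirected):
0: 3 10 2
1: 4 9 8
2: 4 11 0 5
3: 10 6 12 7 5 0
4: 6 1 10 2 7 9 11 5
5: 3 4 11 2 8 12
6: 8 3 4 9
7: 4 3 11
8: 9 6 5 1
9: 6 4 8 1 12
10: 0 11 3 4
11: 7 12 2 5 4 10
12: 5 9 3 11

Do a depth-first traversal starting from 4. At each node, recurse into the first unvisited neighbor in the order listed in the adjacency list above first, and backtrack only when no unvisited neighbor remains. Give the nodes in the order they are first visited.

Visit 4
4 → 6
6 → 8
8 → 9
9 → 1
9 → 12
12 → 5
5 → 3
3 → 10
10 → 0
0 → 2
2 → 11
11 → 7

4 → 6 → 8 → 9 → 1 → 12 → 5 → 3 → 10 → 0 → 2 → 11 → 7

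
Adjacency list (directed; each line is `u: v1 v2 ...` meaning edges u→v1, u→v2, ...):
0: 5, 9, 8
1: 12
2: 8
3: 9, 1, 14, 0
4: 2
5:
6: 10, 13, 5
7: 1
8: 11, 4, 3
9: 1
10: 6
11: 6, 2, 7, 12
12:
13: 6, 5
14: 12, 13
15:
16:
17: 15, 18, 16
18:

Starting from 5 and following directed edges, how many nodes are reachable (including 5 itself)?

1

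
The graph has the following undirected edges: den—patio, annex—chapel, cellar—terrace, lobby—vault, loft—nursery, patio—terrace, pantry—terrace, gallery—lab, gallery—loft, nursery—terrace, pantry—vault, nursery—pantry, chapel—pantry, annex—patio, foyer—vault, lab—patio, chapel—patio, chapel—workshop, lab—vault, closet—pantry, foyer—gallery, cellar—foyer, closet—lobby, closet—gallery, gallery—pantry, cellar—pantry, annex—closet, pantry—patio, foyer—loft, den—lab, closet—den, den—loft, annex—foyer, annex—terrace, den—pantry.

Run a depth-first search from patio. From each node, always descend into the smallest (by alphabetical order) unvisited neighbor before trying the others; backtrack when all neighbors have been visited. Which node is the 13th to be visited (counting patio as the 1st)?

Visit patio
patio → annex
annex → chapel
chapel → pantry
pantry → cellar
cellar → foyer
foyer → gallery
gallery → closet
closet → den
den → lab
lab → vault
vault → lobby
den → loft
loft → nursery
nursery → terrace
chapel → workshop

Visit order: patio, annex, chapel, pantry, cellar, foyer, gallery, closet, den, lab, vault, lobby, loft, nursery, terrace, workshop

loft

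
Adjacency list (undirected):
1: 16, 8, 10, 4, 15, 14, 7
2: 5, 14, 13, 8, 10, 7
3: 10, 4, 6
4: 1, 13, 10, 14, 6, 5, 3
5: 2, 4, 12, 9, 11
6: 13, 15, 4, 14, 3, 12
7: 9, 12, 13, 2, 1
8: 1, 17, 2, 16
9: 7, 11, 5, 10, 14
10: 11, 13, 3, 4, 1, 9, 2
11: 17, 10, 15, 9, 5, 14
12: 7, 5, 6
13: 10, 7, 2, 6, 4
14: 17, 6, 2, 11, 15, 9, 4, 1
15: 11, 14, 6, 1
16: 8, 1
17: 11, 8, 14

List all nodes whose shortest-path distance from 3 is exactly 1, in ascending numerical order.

4, 6, 10

Level 0: 3
Level 1: 4, 6, 10
Level 2: 1, 2, 5, 9, 11, 12, 13, 14, 15
Level 3: 7, 8, 16, 17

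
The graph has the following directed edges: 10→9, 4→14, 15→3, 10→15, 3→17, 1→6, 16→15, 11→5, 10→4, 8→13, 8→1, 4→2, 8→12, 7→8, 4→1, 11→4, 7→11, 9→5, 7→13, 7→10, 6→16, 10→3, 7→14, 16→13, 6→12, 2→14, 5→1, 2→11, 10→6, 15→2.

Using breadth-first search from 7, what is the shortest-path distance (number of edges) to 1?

2

Level 0: 7
Level 1: 8, 10, 11, 13, 14
Level 2: 1, 3, 4, 5, 6, 9, 12, 15
Level 3: 2, 16, 17
1 first appears at level 2.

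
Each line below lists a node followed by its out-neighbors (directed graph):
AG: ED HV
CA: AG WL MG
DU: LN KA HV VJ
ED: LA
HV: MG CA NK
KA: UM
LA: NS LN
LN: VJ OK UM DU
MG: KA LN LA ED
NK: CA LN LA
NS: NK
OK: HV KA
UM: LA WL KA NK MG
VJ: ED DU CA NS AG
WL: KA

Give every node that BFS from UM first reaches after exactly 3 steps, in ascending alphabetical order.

AG, DU, OK, VJ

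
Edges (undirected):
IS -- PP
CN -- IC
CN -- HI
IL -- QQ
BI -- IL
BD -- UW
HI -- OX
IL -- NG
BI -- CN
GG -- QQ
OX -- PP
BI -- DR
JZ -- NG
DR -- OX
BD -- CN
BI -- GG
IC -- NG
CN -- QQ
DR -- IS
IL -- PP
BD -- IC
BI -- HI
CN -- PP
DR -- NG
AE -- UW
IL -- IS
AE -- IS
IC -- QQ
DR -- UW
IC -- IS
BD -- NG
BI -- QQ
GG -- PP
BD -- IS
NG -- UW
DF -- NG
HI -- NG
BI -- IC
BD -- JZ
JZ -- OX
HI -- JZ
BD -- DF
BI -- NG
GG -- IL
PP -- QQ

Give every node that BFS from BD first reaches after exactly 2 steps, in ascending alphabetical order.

AE, BI, DR, HI, IL, OX, PP, QQ

Level 0: BD
Level 1: CN, DF, IC, IS, JZ, NG, UW
Level 2: AE, BI, DR, HI, IL, OX, PP, QQ
Level 3: GG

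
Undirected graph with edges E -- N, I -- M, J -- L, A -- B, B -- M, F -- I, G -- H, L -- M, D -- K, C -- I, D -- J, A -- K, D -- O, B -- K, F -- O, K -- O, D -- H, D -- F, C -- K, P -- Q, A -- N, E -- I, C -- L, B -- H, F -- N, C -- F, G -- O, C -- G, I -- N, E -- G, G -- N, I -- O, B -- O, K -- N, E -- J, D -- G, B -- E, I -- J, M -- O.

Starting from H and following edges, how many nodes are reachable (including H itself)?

BFS from H visits: H, G, D, B, O, N, E, C, K, J, F, M, A, I, L
Reachable nodes: 15 of 17 total.

15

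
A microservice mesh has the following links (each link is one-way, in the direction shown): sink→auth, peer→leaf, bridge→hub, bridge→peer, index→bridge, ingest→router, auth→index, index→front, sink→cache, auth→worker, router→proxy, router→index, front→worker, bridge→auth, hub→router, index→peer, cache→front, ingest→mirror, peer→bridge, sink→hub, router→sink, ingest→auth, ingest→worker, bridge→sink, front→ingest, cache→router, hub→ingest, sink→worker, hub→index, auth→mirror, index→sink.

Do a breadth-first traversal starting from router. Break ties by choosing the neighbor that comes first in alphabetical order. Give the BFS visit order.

router -> index -> proxy -> sink -> bridge -> front -> peer -> auth -> cache -> hub -> worker -> ingest -> leaf -> mirror

Visit router; enqueue index, proxy, sink → queue [index, proxy, sink]
Visit index; enqueue bridge, front, peer → queue [proxy, sink, bridge, front, peer]
Visit proxy → queue [sink, bridge, front, peer]
Visit sink; enqueue auth, cache, hub, worker → queue [bridge, front, peer, auth, cache, hub, worker]
Visit bridge → queue [front, peer, auth, cache, hub, worker]
Visit front; enqueue ingest → queue [peer, auth, cache, hub, worker, ingest]
Visit peer; enqueue leaf → queue [auth, cache, hub, worker, ingest, leaf]
Visit auth; enqueue mirror → queue [cache, hub, worker, ingest, leaf, mirror]
Visit cache → queue [hub, worker, ingest, leaf, mirror]
Visit hub → queue [worker, ingest, leaf, mirror]
Visit worker → queue [ingest, leaf, mirror]
Visit ingest → queue [leaf, mirror]
Visit leaf → queue [mirror]
Visit mirror → queue []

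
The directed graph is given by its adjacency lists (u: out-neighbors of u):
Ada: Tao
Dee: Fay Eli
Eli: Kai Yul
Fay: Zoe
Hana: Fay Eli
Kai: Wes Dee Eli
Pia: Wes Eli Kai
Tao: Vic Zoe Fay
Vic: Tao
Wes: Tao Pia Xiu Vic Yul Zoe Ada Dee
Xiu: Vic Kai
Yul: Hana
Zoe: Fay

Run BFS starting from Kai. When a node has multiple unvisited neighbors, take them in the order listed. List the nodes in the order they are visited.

Visit Kai; enqueue Wes, Dee, Eli → queue [Wes, Dee, Eli]
Visit Wes; enqueue Tao, Pia, Xiu, Vic, Yul, Zoe, Ada → queue [Dee, Eli, Tao, Pia, Xiu, Vic, Yul, Zoe, Ada]
Visit Dee; enqueue Fay → queue [Eli, Tao, Pia, Xiu, Vic, Yul, Zoe, Ada, Fay]
Visit Eli → queue [Tao, Pia, Xiu, Vic, Yul, Zoe, Ada, Fay]
Visit Tao → queue [Pia, Xiu, Vic, Yul, Zoe, Ada, Fay]
Visit Pia → queue [Xiu, Vic, Yul, Zoe, Ada, Fay]
Visit Xiu → queue [Vic, Yul, Zoe, Ada, Fay]
Visit Vic → queue [Yul, Zoe, Ada, Fay]
Visit Yul; enqueue Hana → queue [Zoe, Ada, Fay, Hana]
Visit Zoe → queue [Ada, Fay, Hana]
Visit Ada → queue [Fay, Hana]
Visit Fay → queue [Hana]
Visit Hana → queue []

Kai, Wes, Dee, Eli, Tao, Pia, Xiu, Vic, Yul, Zoe, Ada, Fay, Hana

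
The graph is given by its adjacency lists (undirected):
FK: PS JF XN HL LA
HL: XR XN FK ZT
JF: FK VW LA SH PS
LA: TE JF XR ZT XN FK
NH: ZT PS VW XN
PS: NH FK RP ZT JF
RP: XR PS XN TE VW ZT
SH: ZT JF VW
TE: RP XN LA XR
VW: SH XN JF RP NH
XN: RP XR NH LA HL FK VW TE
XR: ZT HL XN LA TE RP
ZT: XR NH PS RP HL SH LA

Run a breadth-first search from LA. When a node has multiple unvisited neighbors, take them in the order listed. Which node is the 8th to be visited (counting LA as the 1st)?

RP

Visit LA; enqueue TE, JF, XR, ZT, XN, FK → queue [TE, JF, XR, ZT, XN, FK]
Visit TE; enqueue RP → queue [JF, XR, ZT, XN, FK, RP]
Visit JF; enqueue VW, SH, PS → queue [XR, ZT, XN, FK, RP, VW, SH, PS]
Visit XR; enqueue HL → queue [ZT, XN, FK, RP, VW, SH, PS, HL]
Visit ZT; enqueue NH → queue [XN, FK, RP, VW, SH, PS, HL, NH]
Visit XN → queue [FK, RP, VW, SH, PS, HL, NH]
Visit FK → queue [RP, VW, SH, PS, HL, NH]
Visit RP → queue [VW, SH, PS, HL, NH]
Visit VW → queue [SH, PS, HL, NH]
Visit SH → queue [PS, HL, NH]
Visit PS → queue [HL, NH]
Visit HL → queue [NH]
Visit NH → queue []

Visit order: LA, TE, JF, XR, ZT, XN, FK, RP, VW, SH, PS, HL, NH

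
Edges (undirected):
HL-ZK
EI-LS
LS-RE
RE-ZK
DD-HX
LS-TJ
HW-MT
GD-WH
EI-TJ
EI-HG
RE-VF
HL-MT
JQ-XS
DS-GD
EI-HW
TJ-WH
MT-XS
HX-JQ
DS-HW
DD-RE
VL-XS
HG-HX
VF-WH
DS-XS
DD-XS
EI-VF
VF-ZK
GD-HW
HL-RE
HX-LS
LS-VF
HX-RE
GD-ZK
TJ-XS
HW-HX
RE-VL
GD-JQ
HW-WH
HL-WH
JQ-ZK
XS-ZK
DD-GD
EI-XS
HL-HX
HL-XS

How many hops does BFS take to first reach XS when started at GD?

Level 0: GD
Level 1: DD, DS, HW, JQ, WH, ZK
Level 2: EI, HL, HX, MT, RE, TJ, VF, XS
Level 3: HG, LS, VL
XS first appears at level 2.

2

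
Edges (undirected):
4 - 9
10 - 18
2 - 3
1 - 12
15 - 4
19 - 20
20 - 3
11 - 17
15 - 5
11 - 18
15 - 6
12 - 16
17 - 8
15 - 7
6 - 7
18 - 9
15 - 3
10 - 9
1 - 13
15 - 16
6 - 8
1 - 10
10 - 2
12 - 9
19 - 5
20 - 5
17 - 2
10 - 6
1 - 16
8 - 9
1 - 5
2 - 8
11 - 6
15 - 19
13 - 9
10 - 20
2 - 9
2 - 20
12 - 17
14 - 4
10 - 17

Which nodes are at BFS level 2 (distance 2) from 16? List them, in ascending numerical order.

3, 4, 5, 6, 7, 9, 10, 13, 17, 19

Level 0: 16
Level 1: 1, 12, 15
Level 2: 3, 4, 5, 6, 7, 9, 10, 13, 17, 19
Level 3: 2, 8, 11, 14, 18, 20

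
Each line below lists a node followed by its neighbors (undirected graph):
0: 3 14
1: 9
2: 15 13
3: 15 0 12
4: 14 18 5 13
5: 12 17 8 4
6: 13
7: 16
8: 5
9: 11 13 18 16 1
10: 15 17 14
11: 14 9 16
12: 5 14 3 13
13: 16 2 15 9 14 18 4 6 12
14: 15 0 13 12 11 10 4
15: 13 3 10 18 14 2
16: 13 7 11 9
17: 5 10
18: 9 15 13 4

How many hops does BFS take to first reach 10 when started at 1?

4

Level 0: 1
Level 1: 9
Level 2: 11, 13, 16, 18
Level 3: 2, 4, 6, 7, 12, 14, 15
Level 4: 0, 3, 5, 10
Level 5: 8, 17
10 first appears at level 4.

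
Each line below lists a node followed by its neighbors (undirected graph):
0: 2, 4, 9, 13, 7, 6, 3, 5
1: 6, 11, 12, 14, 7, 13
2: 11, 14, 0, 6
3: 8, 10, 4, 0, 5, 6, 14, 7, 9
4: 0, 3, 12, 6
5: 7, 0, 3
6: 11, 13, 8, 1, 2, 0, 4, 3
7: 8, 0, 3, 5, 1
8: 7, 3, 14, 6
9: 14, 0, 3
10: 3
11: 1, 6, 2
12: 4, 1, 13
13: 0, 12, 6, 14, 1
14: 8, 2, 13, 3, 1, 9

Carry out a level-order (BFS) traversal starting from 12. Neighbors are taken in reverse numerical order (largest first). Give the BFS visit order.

12 13 4 1 14 6 0 3 11 7 9 8 2 5 10

Visit 12; enqueue 13, 4, 1 → queue [13, 4, 1]
Visit 13; enqueue 14, 6, 0 → queue [4, 1, 14, 6, 0]
Visit 4; enqueue 3 → queue [1, 14, 6, 0, 3]
Visit 1; enqueue 11, 7 → queue [14, 6, 0, 3, 11, 7]
Visit 14; enqueue 9, 8, 2 → queue [6, 0, 3, 11, 7, 9, 8, 2]
Visit 6 → queue [0, 3, 11, 7, 9, 8, 2]
Visit 0; enqueue 5 → queue [3, 11, 7, 9, 8, 2, 5]
Visit 3; enqueue 10 → queue [11, 7, 9, 8, 2, 5, 10]
Visit 11 → queue [7, 9, 8, 2, 5, 10]
Visit 7 → queue [9, 8, 2, 5, 10]
Visit 9 → queue [8, 2, 5, 10]
Visit 8 → queue [2, 5, 10]
Visit 2 → queue [5, 10]
Visit 5 → queue [10]
Visit 10 → queue []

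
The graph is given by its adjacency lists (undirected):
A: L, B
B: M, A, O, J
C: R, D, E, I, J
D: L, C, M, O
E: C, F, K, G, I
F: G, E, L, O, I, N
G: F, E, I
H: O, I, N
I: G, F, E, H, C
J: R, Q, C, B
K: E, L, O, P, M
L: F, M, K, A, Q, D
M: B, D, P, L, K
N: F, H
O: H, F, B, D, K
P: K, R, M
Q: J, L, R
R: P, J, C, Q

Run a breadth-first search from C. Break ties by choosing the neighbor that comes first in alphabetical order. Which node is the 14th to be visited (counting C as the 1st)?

B

Visit C; enqueue D, E, I, J, R → queue [D, E, I, J, R]
Visit D; enqueue L, M, O → queue [E, I, J, R, L, M, O]
Visit E; enqueue F, G, K → queue [I, J, R, L, M, O, F, G, K]
Visit I; enqueue H → queue [J, R, L, M, O, F, G, K, H]
Visit J; enqueue B, Q → queue [R, L, M, O, F, G, K, H, B, Q]
Visit R; enqueue P → queue [L, M, O, F, G, K, H, B, Q, P]
Visit L; enqueue A → queue [M, O, F, G, K, H, B, Q, P, A]
Visit M → queue [O, F, G, K, H, B, Q, P, A]
Visit O → queue [F, G, K, H, B, Q, P, A]
Visit F; enqueue N → queue [G, K, H, B, Q, P, A, N]
Visit G → queue [K, H, B, Q, P, A, N]
Visit K → queue [H, B, Q, P, A, N]
Visit H → queue [B, Q, P, A, N]
Visit B → queue [Q, P, A, N]
Visit Q → queue [P, A, N]
Visit P → queue [A, N]
Visit A → queue [N]
Visit N → queue []

Visit order: C, D, E, I, J, R, L, M, O, F, G, K, H, B, Q, P, A, N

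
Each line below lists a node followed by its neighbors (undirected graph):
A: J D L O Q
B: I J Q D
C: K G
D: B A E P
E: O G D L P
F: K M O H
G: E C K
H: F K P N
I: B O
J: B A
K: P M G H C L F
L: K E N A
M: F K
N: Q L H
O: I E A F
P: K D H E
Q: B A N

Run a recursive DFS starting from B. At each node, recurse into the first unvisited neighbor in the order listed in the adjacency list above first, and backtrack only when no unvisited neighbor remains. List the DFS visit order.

B I O E G C K P D A J L N Q H F M

Visit B
B → I
I → O
O → E
E → G
G → C
C → K
K → P
P → D
D → A
A → J
A → L
L → N
N → Q
N → H
H → F
F → M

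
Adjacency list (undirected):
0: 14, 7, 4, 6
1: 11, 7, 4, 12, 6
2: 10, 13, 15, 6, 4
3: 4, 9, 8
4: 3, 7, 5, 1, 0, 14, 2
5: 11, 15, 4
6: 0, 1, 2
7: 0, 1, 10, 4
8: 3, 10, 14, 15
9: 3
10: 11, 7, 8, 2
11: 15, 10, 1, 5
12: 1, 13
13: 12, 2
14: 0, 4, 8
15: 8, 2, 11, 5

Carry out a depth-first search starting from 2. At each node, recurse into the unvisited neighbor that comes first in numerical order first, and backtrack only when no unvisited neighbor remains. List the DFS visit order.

2, 4, 0, 6, 1, 7, 10, 8, 3, 9, 14, 15, 5, 11, 12, 13

Visit 2
2 → 4
4 → 0
0 → 6
6 → 1
1 → 7
7 → 10
10 → 8
8 → 3
3 → 9
8 → 14
8 → 15
15 → 5
5 → 11
1 → 12
12 → 13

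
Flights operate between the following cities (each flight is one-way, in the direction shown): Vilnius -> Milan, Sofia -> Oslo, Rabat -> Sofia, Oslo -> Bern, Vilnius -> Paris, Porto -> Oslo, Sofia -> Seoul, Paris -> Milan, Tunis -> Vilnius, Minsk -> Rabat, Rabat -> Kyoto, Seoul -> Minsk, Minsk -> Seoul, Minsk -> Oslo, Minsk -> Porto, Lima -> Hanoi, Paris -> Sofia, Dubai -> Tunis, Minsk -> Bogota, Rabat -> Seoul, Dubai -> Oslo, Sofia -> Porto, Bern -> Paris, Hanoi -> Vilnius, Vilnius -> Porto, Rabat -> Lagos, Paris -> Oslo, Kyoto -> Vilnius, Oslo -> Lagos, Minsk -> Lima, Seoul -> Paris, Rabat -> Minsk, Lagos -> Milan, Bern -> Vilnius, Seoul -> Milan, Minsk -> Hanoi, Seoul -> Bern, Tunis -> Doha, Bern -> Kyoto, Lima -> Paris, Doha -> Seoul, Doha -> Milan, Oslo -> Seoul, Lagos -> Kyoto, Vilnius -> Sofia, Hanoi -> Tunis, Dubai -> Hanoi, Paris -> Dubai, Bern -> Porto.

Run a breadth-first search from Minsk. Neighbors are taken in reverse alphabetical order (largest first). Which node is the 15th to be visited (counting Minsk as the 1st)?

Vilnius

Visit Minsk; enqueue Seoul, Rabat, Porto, Oslo, Lima, Hanoi, Bogota → queue [Seoul, Rabat, Porto, Oslo, Lima, Hanoi, Bogota]
Visit Seoul; enqueue Paris, Milan, Bern → queue [Rabat, Porto, Oslo, Lima, Hanoi, Bogota, Paris, Milan, Bern]
Visit Rabat; enqueue Sofia, Lagos, Kyoto → queue [Porto, Oslo, Lima, Hanoi, Bogota, Paris, Milan, Bern, Sofia, Lagos, Kyoto]
Visit Porto → queue [Oslo, Lima, Hanoi, Bogota, Paris, Milan, Bern, Sofia, Lagos, Kyoto]
Visit Oslo → queue [Lima, Hanoi, Bogota, Paris, Milan, Bern, Sofia, Lagos, Kyoto]
Visit Lima → queue [Hanoi, Bogota, Paris, Milan, Bern, Sofia, Lagos, Kyoto]
Visit Hanoi; enqueue Vilnius, Tunis → queue [Bogota, Paris, Milan, Bern, Sofia, Lagos, Kyoto, Vilnius, Tunis]
Visit Bogota → queue [Paris, Milan, Bern, Sofia, Lagos, Kyoto, Vilnius, Tunis]
Visit Paris; enqueue Dubai → queue [Milan, Bern, Sofia, Lagos, Kyoto, Vilnius, Tunis, Dubai]
Visit Milan → queue [Bern, Sofia, Lagos, Kyoto, Vilnius, Tunis, Dubai]
Visit Bern → queue [Sofia, Lagos, Kyoto, Vilnius, Tunis, Dubai]
Visit Sofia → queue [Lagos, Kyoto, Vilnius, Tunis, Dubai]
Visit Lagos → queue [Kyoto, Vilnius, Tunis, Dubai]
Visit Kyoto → queue [Vilnius, Tunis, Dubai]
Visit Vilnius → queue [Tunis, Dubai]
Visit Tunis; enqueue Doha → queue [Dubai, Doha]
Visit Dubai → queue [Doha]
Visit Doha → queue []

Visit order: Minsk, Seoul, Rabat, Porto, Oslo, Lima, Hanoi, Bogota, Paris, Milan, Bern, Sofia, Lagos, Kyoto, Vilnius, Tunis, Dubai, Doha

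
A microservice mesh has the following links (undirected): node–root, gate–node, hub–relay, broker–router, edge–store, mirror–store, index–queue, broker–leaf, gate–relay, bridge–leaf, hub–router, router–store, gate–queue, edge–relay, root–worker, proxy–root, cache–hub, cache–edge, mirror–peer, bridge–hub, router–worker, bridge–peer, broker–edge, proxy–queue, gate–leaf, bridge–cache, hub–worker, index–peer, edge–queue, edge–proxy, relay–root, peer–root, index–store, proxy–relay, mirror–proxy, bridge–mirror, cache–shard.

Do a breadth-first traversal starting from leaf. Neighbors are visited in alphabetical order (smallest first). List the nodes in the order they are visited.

leaf, bridge, broker, gate, cache, hub, mirror, peer, edge, router, node, queue, relay, shard, worker, proxy, store, index, root

Visit leaf; enqueue bridge, broker, gate → queue [bridge, broker, gate]
Visit bridge; enqueue cache, hub, mirror, peer → queue [broker, gate, cache, hub, mirror, peer]
Visit broker; enqueue edge, router → queue [gate, cache, hub, mirror, peer, edge, router]
Visit gate; enqueue node, queue, relay → queue [cache, hub, mirror, peer, edge, router, node, queue, relay]
Visit cache; enqueue shard → queue [hub, mirror, peer, edge, router, node, queue, relay, shard]
Visit hub; enqueue worker → queue [mirror, peer, edge, router, node, queue, relay, shard, worker]
Visit mirror; enqueue proxy, store → queue [peer, edge, router, node, queue, relay, shard, worker, proxy, store]
Visit peer; enqueue index, root → queue [edge, router, node, queue, relay, shard, worker, proxy, store, index, root]
Visit edge → queue [router, node, queue, relay, shard, worker, proxy, store, index, root]
Visit router → queue [node, queue, relay, shard, worker, proxy, store, index, root]
Visit node → queue [queue, relay, shard, worker, proxy, store, index, root]
Visit queue → queue [relay, shard, worker, proxy, store, index, root]
Visit relay → queue [shard, worker, proxy, store, index, root]
Visit shard → queue [worker, proxy, store, index, root]
Visit worker → queue [proxy, store, index, root]
Visit proxy → queue [store, index, root]
Visit store → queue [index, root]
Visit index → queue [root]
Visit root → queue []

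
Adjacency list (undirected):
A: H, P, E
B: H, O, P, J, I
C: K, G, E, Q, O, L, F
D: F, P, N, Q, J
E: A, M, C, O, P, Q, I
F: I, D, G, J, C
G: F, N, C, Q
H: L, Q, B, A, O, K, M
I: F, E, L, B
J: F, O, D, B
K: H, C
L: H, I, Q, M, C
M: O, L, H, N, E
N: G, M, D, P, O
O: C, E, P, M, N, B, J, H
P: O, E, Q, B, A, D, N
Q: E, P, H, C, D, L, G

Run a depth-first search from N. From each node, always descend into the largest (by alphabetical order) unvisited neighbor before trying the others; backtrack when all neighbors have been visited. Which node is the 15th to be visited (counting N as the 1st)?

A

Visit N
N → P
P → Q
Q → L
L → M
M → O
O → J
J → F
F → I
I → E
E → C
C → K
K → H
H → B
H → A
C → G
F → D

Visit order: N, P, Q, L, M, O, J, F, I, E, C, K, H, B, A, G, D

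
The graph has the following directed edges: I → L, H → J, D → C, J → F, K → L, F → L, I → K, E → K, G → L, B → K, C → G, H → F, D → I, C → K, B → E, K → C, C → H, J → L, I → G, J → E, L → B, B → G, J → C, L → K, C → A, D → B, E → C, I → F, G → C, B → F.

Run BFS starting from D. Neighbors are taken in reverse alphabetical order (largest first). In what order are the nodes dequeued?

D, I, C, B, L, K, G, F, H, A, E, J

Visit D; enqueue I, C, B → queue [I, C, B]
Visit I; enqueue L, K, G, F → queue [C, B, L, K, G, F]
Visit C; enqueue H, A → queue [B, L, K, G, F, H, A]
Visit B; enqueue E → queue [L, K, G, F, H, A, E]
Visit L → queue [K, G, F, H, A, E]
Visit K → queue [G, F, H, A, E]
Visit G → queue [F, H, A, E]
Visit F → queue [H, A, E]
Visit H; enqueue J → queue [A, E, J]
Visit A → queue [E, J]
Visit E → queue [J]
Visit J → queue []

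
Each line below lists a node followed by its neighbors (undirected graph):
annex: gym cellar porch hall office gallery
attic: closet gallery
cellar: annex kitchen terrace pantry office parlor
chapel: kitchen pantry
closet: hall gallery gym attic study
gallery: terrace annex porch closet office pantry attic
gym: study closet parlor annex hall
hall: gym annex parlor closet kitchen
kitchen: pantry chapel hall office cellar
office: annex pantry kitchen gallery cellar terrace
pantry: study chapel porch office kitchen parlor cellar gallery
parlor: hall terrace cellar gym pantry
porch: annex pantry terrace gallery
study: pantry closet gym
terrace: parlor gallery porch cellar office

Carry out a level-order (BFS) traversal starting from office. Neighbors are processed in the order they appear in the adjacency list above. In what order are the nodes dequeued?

office, annex, pantry, kitchen, gallery, cellar, terrace, gym, porch, hall, study, chapel, parlor, closet, attic

Visit office; enqueue annex, pantry, kitchen, gallery, cellar, terrace → queue [annex, pantry, kitchen, gallery, cellar, terrace]
Visit annex; enqueue gym, porch, hall → queue [pantry, kitchen, gallery, cellar, terrace, gym, porch, hall]
Visit pantry; enqueue study, chapel, parlor → queue [kitchen, gallery, cellar, terrace, gym, porch, hall, study, chapel, parlor]
Visit kitchen → queue [gallery, cellar, terrace, gym, porch, hall, study, chapel, parlor]
Visit gallery; enqueue closet, attic → queue [cellar, terrace, gym, porch, hall, study, chapel, parlor, closet, attic]
Visit cellar → queue [terrace, gym, porch, hall, study, chapel, parlor, closet, attic]
Visit terrace → queue [gym, porch, hall, study, chapel, parlor, closet, attic]
Visit gym → queue [porch, hall, study, chapel, parlor, closet, attic]
Visit porch → queue [hall, study, chapel, parlor, closet, attic]
Visit hall → queue [study, chapel, parlor, closet, attic]
Visit study → queue [chapel, parlor, closet, attic]
Visit chapel → queue [parlor, closet, attic]
Visit parlor → queue [closet, attic]
Visit closet → queue [attic]
Visit attic → queue []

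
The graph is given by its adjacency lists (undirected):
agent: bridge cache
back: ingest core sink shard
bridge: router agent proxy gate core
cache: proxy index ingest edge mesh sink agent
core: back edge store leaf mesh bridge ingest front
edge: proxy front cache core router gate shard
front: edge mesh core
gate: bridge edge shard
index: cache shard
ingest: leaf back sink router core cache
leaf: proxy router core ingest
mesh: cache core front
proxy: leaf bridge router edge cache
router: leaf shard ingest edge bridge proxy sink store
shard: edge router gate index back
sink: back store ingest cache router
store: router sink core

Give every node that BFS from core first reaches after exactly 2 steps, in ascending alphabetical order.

agent, cache, gate, proxy, router, shard, sink

Level 0: core
Level 1: back, bridge, edge, front, ingest, leaf, mesh, store
Level 2: agent, cache, gate, proxy, router, shard, sink
Level 3: index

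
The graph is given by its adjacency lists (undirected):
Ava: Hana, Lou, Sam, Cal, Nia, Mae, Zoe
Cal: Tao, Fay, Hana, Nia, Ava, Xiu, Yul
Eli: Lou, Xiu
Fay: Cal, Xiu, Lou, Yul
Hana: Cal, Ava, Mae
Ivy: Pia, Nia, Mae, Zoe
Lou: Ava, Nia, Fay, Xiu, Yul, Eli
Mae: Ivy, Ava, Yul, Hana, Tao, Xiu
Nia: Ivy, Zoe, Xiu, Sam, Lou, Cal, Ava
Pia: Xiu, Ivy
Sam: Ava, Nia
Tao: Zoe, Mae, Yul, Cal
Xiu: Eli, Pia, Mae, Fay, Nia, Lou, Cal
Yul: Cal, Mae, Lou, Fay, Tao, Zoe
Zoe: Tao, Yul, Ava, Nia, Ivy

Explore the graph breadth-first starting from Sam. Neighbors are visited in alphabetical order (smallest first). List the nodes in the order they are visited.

Sam Ava Nia Cal Hana Lou Mae Zoe Ivy Xiu Fay Tao Yul Eli Pia

Visit Sam; enqueue Ava, Nia → queue [Ava, Nia]
Visit Ava; enqueue Cal, Hana, Lou, Mae, Zoe → queue [Nia, Cal, Hana, Lou, Mae, Zoe]
Visit Nia; enqueue Ivy, Xiu → queue [Cal, Hana, Lou, Mae, Zoe, Ivy, Xiu]
Visit Cal; enqueue Fay, Tao, Yul → queue [Hana, Lou, Mae, Zoe, Ivy, Xiu, Fay, Tao, Yul]
Visit Hana → queue [Lou, Mae, Zoe, Ivy, Xiu, Fay, Tao, Yul]
Visit Lou; enqueue Eli → queue [Mae, Zoe, Ivy, Xiu, Fay, Tao, Yul, Eli]
Visit Mae → queue [Zoe, Ivy, Xiu, Fay, Tao, Yul, Eli]
Visit Zoe → queue [Ivy, Xiu, Fay, Tao, Yul, Eli]
Visit Ivy; enqueue Pia → queue [Xiu, Fay, Tao, Yul, Eli, Pia]
Visit Xiu → queue [Fay, Tao, Yul, Eli, Pia]
Visit Fay → queue [Tao, Yul, Eli, Pia]
Visit Tao → queue [Yul, Eli, Pia]
Visit Yul → queue [Eli, Pia]
Visit Eli → queue [Pia]
Visit Pia → queue []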